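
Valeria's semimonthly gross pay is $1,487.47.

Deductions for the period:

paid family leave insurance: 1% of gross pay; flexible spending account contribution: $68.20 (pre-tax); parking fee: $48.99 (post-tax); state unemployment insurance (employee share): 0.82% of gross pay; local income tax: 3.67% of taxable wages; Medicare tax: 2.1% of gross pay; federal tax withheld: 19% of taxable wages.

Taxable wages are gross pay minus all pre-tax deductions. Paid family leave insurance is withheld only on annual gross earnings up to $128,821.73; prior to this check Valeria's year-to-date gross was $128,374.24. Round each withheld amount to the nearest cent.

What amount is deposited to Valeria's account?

$1,000.62

Flexible spending account contribution: $68.20
Taxable wages = $1,487.47 − $68.20 = $1,419.27
Local income tax: $1,419.27 × 0.0367 = $52.09
Federal tax withheld: $1,419.27 × 0.19 = $269.66
State unemployment insurance (employee share): $1,487.47 × 0.0082 = $12.20
Medicare tax: $1,487.47 × 0.021 = $31.24
Paid family leave insurance: only $128,821.73 − $128,374.24 = $447.49 of this check is subject → $447.49 × 0.01 = $4.47
Parking fee: $48.99
Total deductions = $68.20 + $52.09 + $269.66 + $12.20 + $31.24 + $4.47 + $48.99 = $486.85
Net pay = $1,487.47 − $486.85 = $1,000.62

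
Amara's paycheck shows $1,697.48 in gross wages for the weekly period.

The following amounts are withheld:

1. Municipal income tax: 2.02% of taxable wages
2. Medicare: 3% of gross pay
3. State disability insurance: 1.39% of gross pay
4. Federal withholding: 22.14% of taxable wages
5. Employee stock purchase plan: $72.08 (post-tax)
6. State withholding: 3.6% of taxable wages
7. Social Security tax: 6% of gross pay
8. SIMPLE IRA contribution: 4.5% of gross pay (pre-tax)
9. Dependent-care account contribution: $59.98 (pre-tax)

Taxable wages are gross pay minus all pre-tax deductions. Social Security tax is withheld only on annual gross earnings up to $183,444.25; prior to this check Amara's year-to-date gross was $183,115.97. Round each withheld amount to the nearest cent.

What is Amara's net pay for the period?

$961.46

Dependent-care account contribution: $59.98
SIMPLE IRA contribution: $1,697.48 × 0.045 = $76.39
Pre-tax total = $59.98 + $76.39 = $136.37
Taxable wages = $1,697.48 − $136.37 = $1,561.11
Municipal income tax: $1,561.11 × 0.0202 = $31.53
Federal withholding: $1,561.11 × 0.2214 = $345.63
State withholding: $1,561.11 × 0.036 = $56.20
Medicare: $1,697.48 × 0.03 = $50.92
State disability insurance: $1,697.48 × 0.0139 = $23.59
Social Security tax: only $183,444.25 − $183,115.97 = $328.28 of this check is subject → $328.28 × 0.06 = $19.70
Employee stock purchase plan: $72.08
Total deductions = $59.98 + $76.39 + $31.53 + $345.63 + $56.20 + $50.92 + $23.59 + $19.70 + $72.08 = $736.02
Net pay = $1,697.48 − $736.02 = $961.46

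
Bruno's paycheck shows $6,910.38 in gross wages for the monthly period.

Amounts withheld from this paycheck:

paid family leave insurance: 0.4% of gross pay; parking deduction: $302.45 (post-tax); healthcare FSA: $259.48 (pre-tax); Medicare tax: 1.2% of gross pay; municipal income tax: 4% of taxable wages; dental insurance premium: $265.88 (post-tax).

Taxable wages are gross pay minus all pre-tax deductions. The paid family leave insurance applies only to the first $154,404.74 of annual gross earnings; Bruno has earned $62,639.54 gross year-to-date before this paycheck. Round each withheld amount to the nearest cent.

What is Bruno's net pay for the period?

Healthcare FSA: $259.48
Taxable wages = $6,910.38 − $259.48 = $6,650.90
Municipal income tax: $6,650.90 × 0.04 = $266.04
Medicare tax: $6,910.38 × 0.012 = $82.92
Paid family leave insurance: cap not yet reached, full $6,910.38 is subject → $6,910.38 × 0.004 = $27.64
Dental insurance premium: $265.88
Parking deduction: $302.45
Total deductions = $259.48 + $266.04 + $82.92 + $27.64 + $265.88 + $302.45 = $1,204.41
Net pay = $6,910.38 − $1,204.41 = $5,705.97

$5,705.97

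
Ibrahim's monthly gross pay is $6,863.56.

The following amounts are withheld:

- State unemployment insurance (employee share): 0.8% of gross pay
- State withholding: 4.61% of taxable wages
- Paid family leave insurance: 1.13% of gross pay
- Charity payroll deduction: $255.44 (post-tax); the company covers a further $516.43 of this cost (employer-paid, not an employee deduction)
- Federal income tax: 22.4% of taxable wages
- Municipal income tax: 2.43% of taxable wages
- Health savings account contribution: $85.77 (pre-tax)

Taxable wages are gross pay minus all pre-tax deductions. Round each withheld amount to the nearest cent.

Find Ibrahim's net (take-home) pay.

$4,394.50

Health savings account contribution: $85.77
Taxable wages = $6,863.56 − $85.77 = $6,777.79
Federal income tax: $6,777.79 × 0.224 = $1,518.22
Municipal income tax: $6,777.79 × 0.0243 = $164.70
State withholding: $6,777.79 × 0.0461 = $312.46
Paid family leave insurance: $6,863.56 × 0.0113 = $77.56
State unemployment insurance (employee share): $6,863.56 × 0.008 = $54.91
Charity payroll deduction: $255.44
(Employer's $516.43 toward charity payroll deduction is not withheld from the employee.)
Total deductions = $85.77 + $1,518.22 + $164.70 + $312.46 + $77.56 + $54.91 + $255.44 = $2,469.06
Net pay = $6,863.56 − $2,469.06 = $4,394.50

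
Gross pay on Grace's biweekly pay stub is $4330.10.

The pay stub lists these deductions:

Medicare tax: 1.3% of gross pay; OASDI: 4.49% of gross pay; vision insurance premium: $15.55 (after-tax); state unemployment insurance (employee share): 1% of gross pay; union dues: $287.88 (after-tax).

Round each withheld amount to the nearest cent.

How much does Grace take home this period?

Medicare tax: $4330.10 × 0.013 = $56.29
OASDI: $4330.10 × 0.0449 = $194.42
State unemployment insurance (employee share): $4330.10 × 0.01 = $43.30
Union dues: $287.88
Vision insurance premium: $15.55
Total deductions = $56.29 + $194.42 + $43.30 + $287.88 + $15.55 = $597.44
Net pay = $4330.10 − $597.44 = $3732.66

$3732.66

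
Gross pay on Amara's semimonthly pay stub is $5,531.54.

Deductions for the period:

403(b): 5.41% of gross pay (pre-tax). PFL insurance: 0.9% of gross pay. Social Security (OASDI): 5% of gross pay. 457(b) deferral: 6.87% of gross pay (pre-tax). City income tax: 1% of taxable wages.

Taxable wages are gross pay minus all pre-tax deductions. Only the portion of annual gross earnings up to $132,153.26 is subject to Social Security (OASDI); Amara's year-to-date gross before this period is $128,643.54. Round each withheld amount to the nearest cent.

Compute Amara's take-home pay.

$4,578.47

457(b) deferral: $5,531.54 × 0.0687 = $380.02
403(b): $5,531.54 × 0.0541 = $299.26
Pre-tax total = $380.02 + $299.26 = $679.28
Taxable wages = $5,531.54 − $679.28 = $4,852.26
City income tax: $4,852.26 × 0.01 = $48.52
Social Security (OASDI): only $132,153.26 − $128,643.54 = $3,509.72 of this check is subject → $3,509.72 × 0.05 = $175.49
PFL insurance: $5,531.54 × 0.009 = $49.78
Total deductions = $380.02 + $299.26 + $48.52 + $175.49 + $49.78 = $953.07
Net pay = $5,531.54 − $953.07 = $4,578.47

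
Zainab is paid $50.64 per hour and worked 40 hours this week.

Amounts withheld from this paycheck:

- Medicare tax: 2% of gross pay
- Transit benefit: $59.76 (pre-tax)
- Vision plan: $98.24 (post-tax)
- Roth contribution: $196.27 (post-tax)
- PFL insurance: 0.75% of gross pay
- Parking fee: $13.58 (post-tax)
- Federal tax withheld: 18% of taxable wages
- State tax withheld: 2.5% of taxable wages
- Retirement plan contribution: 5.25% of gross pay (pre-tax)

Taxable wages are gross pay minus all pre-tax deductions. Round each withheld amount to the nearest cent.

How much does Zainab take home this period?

Gross pay: 40 × $50.64 = $2,025.60
Transit benefit: $59.76
Retirement plan contribution: $2,025.60 × 0.0525 = $106.34
Pre-tax total = $59.76 + $106.34 = $166.10
Taxable wages = $2,025.60 − $166.10 = $1,859.50
Federal tax withheld: $1,859.50 × 0.18 = $334.71
State tax withheld: $1,859.50 × 0.025 = $46.49
PFL insurance: $2,025.60 × 0.0075 = $15.19
Medicare tax: $2,025.60 × 0.02 = $40.51
Parking fee: $13.58
Roth contribution: $196.27
Vision plan: $98.24
Total deductions = $59.76 + $106.34 + $334.71 + $46.49 + $15.19 + $40.51 + $13.58 + $196.27 + $98.24 = $911.09
Net pay = $2,025.60 − $911.09 = $1,114.51

$1,114.51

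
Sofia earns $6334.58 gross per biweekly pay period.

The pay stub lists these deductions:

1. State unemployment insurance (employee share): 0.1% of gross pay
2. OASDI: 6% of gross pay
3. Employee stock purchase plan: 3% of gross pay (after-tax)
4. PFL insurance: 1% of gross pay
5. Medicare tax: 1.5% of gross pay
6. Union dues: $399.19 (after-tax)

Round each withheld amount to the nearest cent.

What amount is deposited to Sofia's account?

Medicare tax: $6334.58 × 0.015 = $95.02
State unemployment insurance (employee share): $6334.58 × 0.001 = $6.33
PFL insurance: $6334.58 × 0.01 = $63.35
OASDI: $6334.58 × 0.06 = $380.07
Union dues: $399.19
Employee stock purchase plan: $6334.58 × 0.03 = $190.04
Total deductions = $95.02 + $6.33 + $63.35 + $380.07 + $399.19 + $190.04 = $1134.00
Net pay = $6334.58 − $1134.00 = $5200.58

$5200.58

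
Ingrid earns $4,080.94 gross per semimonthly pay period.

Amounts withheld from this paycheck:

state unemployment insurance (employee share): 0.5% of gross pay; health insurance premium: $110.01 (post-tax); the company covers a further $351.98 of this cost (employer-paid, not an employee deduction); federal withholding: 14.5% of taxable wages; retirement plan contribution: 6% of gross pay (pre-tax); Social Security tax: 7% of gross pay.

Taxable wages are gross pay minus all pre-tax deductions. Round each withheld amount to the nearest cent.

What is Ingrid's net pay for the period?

Retirement plan contribution: $4,080.94 × 0.06 = $244.86
Taxable wages = $4,080.94 − $244.86 = $3,836.08
Federal withholding: $3,836.08 × 0.145 = $556.23
Social Security tax: $4,080.94 × 0.07 = $285.67
State unemployment insurance (employee share): $4,080.94 × 0.005 = $20.40
Health insurance premium: $110.01
(Employer's $351.98 toward health insurance premium is not withheld from the employee.)
Total deductions = $244.86 + $556.23 + $285.67 + $20.40 + $110.01 = $1,217.17
Net pay = $4,080.94 − $1,217.17 = $2,863.77

$2,863.77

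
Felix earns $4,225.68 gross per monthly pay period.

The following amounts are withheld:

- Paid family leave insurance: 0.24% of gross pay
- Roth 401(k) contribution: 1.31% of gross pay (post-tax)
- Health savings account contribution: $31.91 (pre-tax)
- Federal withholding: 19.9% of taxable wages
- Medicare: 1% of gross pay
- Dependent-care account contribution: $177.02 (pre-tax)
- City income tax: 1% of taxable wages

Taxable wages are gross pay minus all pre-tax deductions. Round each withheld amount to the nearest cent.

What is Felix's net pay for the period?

Health savings account contribution: $31.91
Dependent-care account contribution: $177.02
Pre-tax total = $31.91 + $177.02 = $208.93
Taxable wages = $4,225.68 − $208.93 = $4,016.75
City income tax: $4,016.75 × 0.01 = $40.17
Federal withholding: $4,016.75 × 0.199 = $799.33
Medicare: $4,225.68 × 0.01 = $42.26
Paid family leave insurance: $4,225.68 × 0.0024 = $10.14
Roth 401(k) contribution: $4,225.68 × 0.0131 = $55.36
Total deductions = $31.91 + $177.02 + $40.17 + $799.33 + $42.26 + $10.14 + $55.36 = $1,156.19
Net pay = $4,225.68 − $1,156.19 = $3,069.49

$3,069.49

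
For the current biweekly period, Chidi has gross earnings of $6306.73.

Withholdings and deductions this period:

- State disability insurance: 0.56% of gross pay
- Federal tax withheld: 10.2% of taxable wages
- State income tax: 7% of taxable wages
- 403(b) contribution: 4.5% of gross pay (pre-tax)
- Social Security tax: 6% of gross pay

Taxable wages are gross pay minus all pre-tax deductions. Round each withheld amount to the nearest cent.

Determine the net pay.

403(b) contribution: $6306.73 × 0.045 = $283.80
Taxable wages = $6306.73 − $283.80 = $6022.93
Federal tax withheld: $6022.93 × 0.102 = $614.34
State income tax: $6022.93 × 0.07 = $421.61
Social Security tax: $6306.73 × 0.06 = $378.40
State disability insurance: $6306.73 × 0.0056 = $35.32
Total deductions = $283.80 + $614.34 + $421.61 + $378.40 + $35.32 = $1733.47
Net pay = $6306.73 − $1733.47 = $4573.26

$4573.26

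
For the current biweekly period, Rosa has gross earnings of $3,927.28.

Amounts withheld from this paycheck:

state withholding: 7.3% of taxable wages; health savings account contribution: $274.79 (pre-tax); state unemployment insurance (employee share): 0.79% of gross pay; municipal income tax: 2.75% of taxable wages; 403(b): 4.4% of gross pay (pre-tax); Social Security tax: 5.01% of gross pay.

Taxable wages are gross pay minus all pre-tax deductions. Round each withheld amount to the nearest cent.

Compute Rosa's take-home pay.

$2,902.19

Health savings account contribution: $274.79
403(b): $3,927.28 × 0.044 = $172.80
Pre-tax total = $274.79 + $172.80 = $447.59
Taxable wages = $3,927.28 − $447.59 = $3,479.69
State withholding: $3,479.69 × 0.073 = $254.02
Municipal income tax: $3,479.69 × 0.0275 = $95.69
Social Security tax: $3,927.28 × 0.0501 = $196.76
State unemployment insurance (employee share): $3,927.28 × 0.0079 = $31.03
Total deductions = $274.79 + $172.80 + $254.02 + $95.69 + $196.76 + $31.03 = $1,025.09
Net pay = $3,927.28 − $1,025.09 = $2,902.19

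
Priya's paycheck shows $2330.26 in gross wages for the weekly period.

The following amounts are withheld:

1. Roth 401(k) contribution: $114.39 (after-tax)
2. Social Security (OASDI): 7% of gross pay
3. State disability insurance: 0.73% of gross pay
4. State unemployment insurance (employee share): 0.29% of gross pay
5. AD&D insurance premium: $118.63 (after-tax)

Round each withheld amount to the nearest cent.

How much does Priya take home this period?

Social Security (OASDI): $2330.26 × 0.07 = $163.12
State disability insurance: $2330.26 × 0.0073 = $17.01
State unemployment insurance (employee share): $2330.26 × 0.0029 = $6.76
AD&D insurance premium: $118.63
Roth 401(k) contribution: $114.39
Total deductions = $163.12 + $17.01 + $6.76 + $118.63 + $114.39 = $419.91
Net pay = $2330.26 − $419.91 = $1910.35

$1910.35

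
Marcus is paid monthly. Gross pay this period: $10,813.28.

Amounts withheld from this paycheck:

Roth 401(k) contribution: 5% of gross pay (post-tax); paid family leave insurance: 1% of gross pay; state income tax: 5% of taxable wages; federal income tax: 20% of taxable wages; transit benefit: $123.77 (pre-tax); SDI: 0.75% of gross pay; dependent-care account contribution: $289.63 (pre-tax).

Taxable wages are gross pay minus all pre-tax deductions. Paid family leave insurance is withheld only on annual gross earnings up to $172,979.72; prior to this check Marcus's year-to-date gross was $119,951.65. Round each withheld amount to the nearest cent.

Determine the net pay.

$7,070.02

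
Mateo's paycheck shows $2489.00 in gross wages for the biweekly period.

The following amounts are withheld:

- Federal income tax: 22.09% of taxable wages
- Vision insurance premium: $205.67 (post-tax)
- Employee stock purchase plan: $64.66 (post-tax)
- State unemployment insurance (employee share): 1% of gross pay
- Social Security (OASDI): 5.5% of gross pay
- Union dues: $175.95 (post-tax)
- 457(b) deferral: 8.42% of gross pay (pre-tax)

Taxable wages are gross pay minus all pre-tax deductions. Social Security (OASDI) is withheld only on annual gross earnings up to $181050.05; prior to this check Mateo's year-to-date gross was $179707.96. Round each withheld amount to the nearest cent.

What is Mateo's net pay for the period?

$1230.92

457(b) deferral: $2489.00 × 0.0842 = $209.57
Taxable wages = $2489.00 − $209.57 = $2279.43
Federal income tax: $2279.43 × 0.2209 = $503.53
State unemployment insurance (employee share): $2489.00 × 0.01 = $24.89
Social Security (OASDI): only $181050.05 − $179707.96 = $1342.09 of this check is subject → $1342.09 × 0.055 = $73.81
Vision insurance premium: $205.67
Union dues: $175.95
Employee stock purchase plan: $64.66
Total deductions = $209.57 + $503.53 + $24.89 + $73.81 + $205.67 + $175.95 + $64.66 = $1258.08
Net pay = $2489.00 − $1258.08 = $1230.92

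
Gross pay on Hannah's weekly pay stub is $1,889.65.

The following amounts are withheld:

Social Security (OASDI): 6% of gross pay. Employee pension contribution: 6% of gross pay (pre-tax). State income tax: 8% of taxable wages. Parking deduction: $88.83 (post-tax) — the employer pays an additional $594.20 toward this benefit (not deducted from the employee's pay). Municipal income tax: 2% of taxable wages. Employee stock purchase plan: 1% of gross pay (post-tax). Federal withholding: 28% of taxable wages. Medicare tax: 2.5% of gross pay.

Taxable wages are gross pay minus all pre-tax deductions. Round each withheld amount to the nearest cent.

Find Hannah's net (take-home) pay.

$832.93

Employee pension contribution: $1,889.65 × 0.06 = $113.38
Taxable wages = $1,889.65 − $113.38 = $1,776.27
State income tax: $1,776.27 × 0.08 = $142.10
Federal withholding: $1,776.27 × 0.28 = $497.36
Municipal income tax: $1,776.27 × 0.02 = $35.53
Social Security (OASDI): $1,889.65 × 0.06 = $113.38
Medicare tax: $1,889.65 × 0.025 = $47.24
Employee stock purchase plan: $1,889.65 × 0.01 = $18.90
Parking deduction: $88.83
(Employer's $594.20 toward parking deduction is not withheld from the employee.)
Total deductions = $113.38 + $142.10 + $497.36 + $35.53 + $113.38 + $47.24 + $18.90 + $88.83 = $1,056.72
Net pay = $1,889.65 − $1,056.72 = $832.93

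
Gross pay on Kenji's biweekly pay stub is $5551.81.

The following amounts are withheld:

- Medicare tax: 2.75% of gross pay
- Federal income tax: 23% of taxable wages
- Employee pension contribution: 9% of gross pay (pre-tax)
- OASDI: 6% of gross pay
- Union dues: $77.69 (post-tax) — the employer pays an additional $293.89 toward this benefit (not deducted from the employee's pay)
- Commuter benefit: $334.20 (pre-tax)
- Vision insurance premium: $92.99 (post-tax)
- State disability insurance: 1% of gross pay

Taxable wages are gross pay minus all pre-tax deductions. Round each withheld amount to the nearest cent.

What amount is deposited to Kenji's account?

Employee pension contribution: $5551.81 × 0.09 = $499.66
Commuter benefit: $334.20
Pre-tax total = $499.66 + $334.20 = $833.86
Taxable wages = $5551.81 − $833.86 = $4717.95
Federal income tax: $4717.95 × 0.23 = $1085.13
OASDI: $5551.81 × 0.06 = $333.11
State disability insurance: $5551.81 × 0.01 = $55.52
Medicare tax: $5551.81 × 0.0275 = $152.67
Union dues: $77.69
Vision insurance premium: $92.99
(Employer's $293.89 toward union dues is not withheld from the employee.)
Total deductions = $499.66 + $334.20 + $1085.13 + $333.11 + $55.52 + $152.67 + $77.69 + $92.99 = $2630.97
Net pay = $5551.81 − $2630.97 = $2920.84

$2920.84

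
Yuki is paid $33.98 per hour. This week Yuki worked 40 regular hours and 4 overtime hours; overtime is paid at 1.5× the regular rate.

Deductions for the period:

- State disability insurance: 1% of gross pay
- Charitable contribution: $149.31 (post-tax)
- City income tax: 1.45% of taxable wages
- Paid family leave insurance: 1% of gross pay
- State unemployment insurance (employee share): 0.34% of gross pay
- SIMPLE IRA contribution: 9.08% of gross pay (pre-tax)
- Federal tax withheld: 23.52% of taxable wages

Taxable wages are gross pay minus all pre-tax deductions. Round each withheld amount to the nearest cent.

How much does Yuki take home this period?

$880.41

Regular pay: 40 × $33.98 = $1,359.20
Overtime pay: 4 × $33.98 × 1.5 = $203.88
Gross pay = $1,359.20 + $203.88 = $1,563.08
SIMPLE IRA contribution: $1,563.08 × 0.0908 = $141.93
Taxable wages = $1,563.08 − $141.93 = $1,421.15
Federal tax withheld: $1,421.15 × 0.2352 = $334.25
City income tax: $1,421.15 × 0.0145 = $20.61
Paid family leave insurance: $1,563.08 × 0.01 = $15.63
State unemployment insurance (employee share): $1,563.08 × 0.0034 = $5.31
State disability insurance: $1,563.08 × 0.01 = $15.63
Charitable contribution: $149.31
Total deductions = $141.93 + $334.25 + $20.61 + $15.63 + $5.31 + $15.63 + $149.31 = $682.67
Net pay = $1,563.08 − $682.67 = $880.41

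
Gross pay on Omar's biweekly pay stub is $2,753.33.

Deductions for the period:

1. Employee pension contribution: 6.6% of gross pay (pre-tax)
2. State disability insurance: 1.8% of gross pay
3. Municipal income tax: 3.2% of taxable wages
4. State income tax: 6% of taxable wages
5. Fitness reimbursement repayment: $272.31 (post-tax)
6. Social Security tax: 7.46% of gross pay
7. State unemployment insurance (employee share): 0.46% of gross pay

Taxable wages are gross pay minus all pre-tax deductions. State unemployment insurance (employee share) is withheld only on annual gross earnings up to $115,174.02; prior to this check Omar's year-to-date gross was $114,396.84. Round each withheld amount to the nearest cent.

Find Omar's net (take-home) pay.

$1,804.17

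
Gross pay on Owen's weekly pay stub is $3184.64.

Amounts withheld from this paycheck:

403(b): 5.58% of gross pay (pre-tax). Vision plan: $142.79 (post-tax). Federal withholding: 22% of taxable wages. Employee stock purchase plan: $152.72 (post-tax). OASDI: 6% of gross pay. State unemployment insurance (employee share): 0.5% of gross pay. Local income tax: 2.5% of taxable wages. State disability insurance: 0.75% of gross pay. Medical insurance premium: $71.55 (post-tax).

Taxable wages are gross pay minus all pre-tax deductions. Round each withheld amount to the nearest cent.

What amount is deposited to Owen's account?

403(b): $3184.64 × 0.0558 = $177.70
Taxable wages = $3184.64 − $177.70 = $3006.94
Local income tax: $3006.94 × 0.025 = $75.17
Federal withholding: $3006.94 × 0.22 = $661.53
OASDI: $3184.64 × 0.06 = $191.08
State unemployment insurance (employee share): $3184.64 × 0.005 = $15.92
State disability insurance: $3184.64 × 0.0075 = $23.88
Medical insurance premium: $71.55
Employee stock purchase plan: $152.72
Vision plan: $142.79
Total deductions = $177.70 + $75.17 + $661.53 + $191.08 + $15.92 + $23.88 + $71.55 + $152.72 + $142.79 = $1512.34
Net pay = $3184.64 − $1512.34 = $1672.30

$1672.30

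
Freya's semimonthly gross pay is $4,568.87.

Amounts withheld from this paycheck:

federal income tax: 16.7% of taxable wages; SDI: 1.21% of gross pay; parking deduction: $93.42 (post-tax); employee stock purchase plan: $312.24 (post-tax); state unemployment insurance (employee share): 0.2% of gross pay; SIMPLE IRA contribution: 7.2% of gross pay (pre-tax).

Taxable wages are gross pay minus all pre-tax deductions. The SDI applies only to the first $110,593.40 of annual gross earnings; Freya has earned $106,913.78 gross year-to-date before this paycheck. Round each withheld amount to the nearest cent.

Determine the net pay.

$3,072.53

SIMPLE IRA contribution: $4,568.87 × 0.072 = $328.96
Taxable wages = $4,568.87 − $328.96 = $4,239.91
Federal income tax: $4,239.91 × 0.167 = $708.06
State unemployment insurance (employee share): $4,568.87 × 0.002 = $9.14
SDI: only $110,593.40 − $106,913.78 = $3,679.62 of this check is subject → $3,679.62 × 0.0121 = $44.52
Parking deduction: $93.42
Employee stock purchase plan: $312.24
Total deductions = $328.96 + $708.06 + $9.14 + $44.52 + $93.42 + $312.24 = $1,496.34
Net pay = $4,568.87 − $1,496.34 = $3,072.53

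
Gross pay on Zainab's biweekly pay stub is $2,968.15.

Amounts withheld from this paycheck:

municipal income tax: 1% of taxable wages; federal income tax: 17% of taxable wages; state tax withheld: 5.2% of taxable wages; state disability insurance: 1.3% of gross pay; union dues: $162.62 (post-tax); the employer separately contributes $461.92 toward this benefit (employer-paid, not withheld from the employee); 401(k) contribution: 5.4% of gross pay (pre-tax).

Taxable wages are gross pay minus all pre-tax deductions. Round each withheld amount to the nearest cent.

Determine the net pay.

$1,955.23

401(k) contribution: $2,968.15 × 0.054 = $160.28
Taxable wages = $2,968.15 − $160.28 = $2,807.87
Federal income tax: $2,807.87 × 0.17 = $477.34
State tax withheld: $2,807.87 × 0.052 = $146.01
Municipal income tax: $2,807.87 × 0.01 = $28.08
State disability insurance: $2,968.15 × 0.013 = $38.59
Union dues: $162.62
(Employer's $461.92 toward union dues is not withheld from the employee.)
Total deductions = $160.28 + $477.34 + $146.01 + $28.08 + $38.59 + $162.62 = $1,012.92
Net pay = $2,968.15 − $1,012.92 = $1,955.23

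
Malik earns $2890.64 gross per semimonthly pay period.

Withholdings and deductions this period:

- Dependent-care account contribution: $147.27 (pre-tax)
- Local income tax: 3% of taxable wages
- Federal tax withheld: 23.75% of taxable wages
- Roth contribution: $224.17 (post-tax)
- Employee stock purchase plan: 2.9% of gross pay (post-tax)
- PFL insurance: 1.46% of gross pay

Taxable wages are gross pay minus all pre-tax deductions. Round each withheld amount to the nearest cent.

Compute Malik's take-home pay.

$1659.32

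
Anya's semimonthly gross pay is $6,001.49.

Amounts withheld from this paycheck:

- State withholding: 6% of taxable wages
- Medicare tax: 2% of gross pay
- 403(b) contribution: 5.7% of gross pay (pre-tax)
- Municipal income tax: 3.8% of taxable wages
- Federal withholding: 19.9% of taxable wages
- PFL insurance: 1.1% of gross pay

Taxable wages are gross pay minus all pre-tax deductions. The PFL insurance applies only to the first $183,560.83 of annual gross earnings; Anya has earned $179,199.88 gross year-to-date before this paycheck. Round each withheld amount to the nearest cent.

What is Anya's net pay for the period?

$3,810.57

403(b) contribution: $6,001.49 × 0.057 = $342.08
Taxable wages = $6,001.49 − $342.08 = $5,659.41
Municipal income tax: $5,659.41 × 0.038 = $215.06
Federal withholding: $5,659.41 × 0.199 = $1,126.22
State withholding: $5,659.41 × 0.06 = $339.56
Medicare tax: $6,001.49 × 0.02 = $120.03
PFL insurance: only $183,560.83 − $179,199.88 = $4,360.95 of this check is subject → $4,360.95 × 0.011 = $47.97
Total deductions = $342.08 + $215.06 + $1,126.22 + $339.56 + $120.03 + $47.97 = $2,190.92
Net pay = $6,001.49 − $2,190.92 = $3,810.57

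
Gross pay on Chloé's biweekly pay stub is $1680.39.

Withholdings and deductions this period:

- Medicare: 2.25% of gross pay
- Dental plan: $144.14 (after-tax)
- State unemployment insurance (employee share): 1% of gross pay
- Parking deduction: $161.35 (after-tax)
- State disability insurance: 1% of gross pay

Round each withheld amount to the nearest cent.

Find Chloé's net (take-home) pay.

State unemployment insurance (employee share): $1680.39 × 0.01 = $16.80
State disability insurance: $1680.39 × 0.01 = $16.80
Medicare: $1680.39 × 0.0225 = $37.81
Parking deduction: $161.35
Dental plan: $144.14
Total deductions = $16.80 + $16.80 + $37.81 + $161.35 + $144.14 = $376.90
Net pay = $1680.39 − $376.90 = $1303.49

$1303.49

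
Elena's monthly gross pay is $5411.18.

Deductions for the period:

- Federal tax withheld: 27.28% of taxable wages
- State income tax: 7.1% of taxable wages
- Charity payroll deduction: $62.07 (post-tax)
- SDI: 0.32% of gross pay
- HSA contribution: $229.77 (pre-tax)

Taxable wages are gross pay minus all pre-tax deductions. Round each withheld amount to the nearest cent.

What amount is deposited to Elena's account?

$3320.65

HSA contribution: $229.77
Taxable wages = $5411.18 − $229.77 = $5181.41
Federal tax withheld: $5181.41 × 0.2728 = $1413.49
State income tax: $5181.41 × 0.071 = $367.88
SDI: $5411.18 × 0.0032 = $17.32
Charity payroll deduction: $62.07
Total deductions = $229.77 + $1413.49 + $367.88 + $17.32 + $62.07 = $2090.53
Net pay = $5411.18 − $2090.53 = $3320.65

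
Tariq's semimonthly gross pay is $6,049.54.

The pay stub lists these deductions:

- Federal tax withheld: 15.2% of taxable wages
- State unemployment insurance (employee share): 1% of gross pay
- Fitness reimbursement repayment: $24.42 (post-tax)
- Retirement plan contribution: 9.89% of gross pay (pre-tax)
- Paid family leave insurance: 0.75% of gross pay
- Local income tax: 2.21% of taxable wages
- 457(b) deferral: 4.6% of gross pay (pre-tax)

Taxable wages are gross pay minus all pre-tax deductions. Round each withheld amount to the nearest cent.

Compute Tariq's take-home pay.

$4,142.06

Retirement plan contribution: $6,049.54 × 0.0989 = $598.30
457(b) deferral: $6,049.54 × 0.046 = $278.28
Pre-tax total = $598.30 + $278.28 = $876.58
Taxable wages = $6,049.54 − $876.58 = $5,172.96
Federal tax withheld: $5,172.96 × 0.152 = $786.29
Local income tax: $5,172.96 × 0.0221 = $114.32
State unemployment insurance (employee share): $6,049.54 × 0.01 = $60.50
Paid family leave insurance: $6,049.54 × 0.0075 = $45.37
Fitness reimbursement repayment: $24.42
Total deductions = $598.30 + $278.28 + $786.29 + $114.32 + $60.50 + $45.37 + $24.42 = $1,907.48
Net pay = $6,049.54 − $1,907.48 = $4,142.06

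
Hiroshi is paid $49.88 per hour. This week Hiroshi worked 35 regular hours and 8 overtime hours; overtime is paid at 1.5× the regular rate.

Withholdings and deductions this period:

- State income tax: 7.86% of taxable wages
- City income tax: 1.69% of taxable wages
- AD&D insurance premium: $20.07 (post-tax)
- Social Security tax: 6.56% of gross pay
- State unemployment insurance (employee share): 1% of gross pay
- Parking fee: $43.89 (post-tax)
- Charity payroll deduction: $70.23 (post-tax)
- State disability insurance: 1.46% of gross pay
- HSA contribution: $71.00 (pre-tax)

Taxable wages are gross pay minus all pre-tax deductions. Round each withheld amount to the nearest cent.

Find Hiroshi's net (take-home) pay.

Regular pay: 35 × $49.88 = $1,745.80
Overtime pay: 8 × $49.88 × 1.5 = $598.56
Gross pay = $1,745.80 + $598.56 = $2,344.36
HSA contribution: $71.00
Taxable wages = $2,344.36 − $71.00 = $2,273.36
State income tax: $2,273.36 × 0.0786 = $178.69
City income tax: $2,273.36 × 0.0169 = $38.42
Social Security tax: $2,344.36 × 0.0656 = $153.79
State disability insurance: $2,344.36 × 0.0146 = $34.23
State unemployment insurance (employee share): $2,344.36 × 0.01 = $23.44
Charity payroll deduction: $70.23
Parking fee: $43.89
AD&D insurance premium: $20.07
Total deductions = $71.00 + $178.69 + $38.42 + $153.79 + $34.23 + $23.44 + $70.23 + $43.89 + $20.07 = $633.76
Net pay = $2,344.36 − $633.76 = $1,710.60

$1,710.60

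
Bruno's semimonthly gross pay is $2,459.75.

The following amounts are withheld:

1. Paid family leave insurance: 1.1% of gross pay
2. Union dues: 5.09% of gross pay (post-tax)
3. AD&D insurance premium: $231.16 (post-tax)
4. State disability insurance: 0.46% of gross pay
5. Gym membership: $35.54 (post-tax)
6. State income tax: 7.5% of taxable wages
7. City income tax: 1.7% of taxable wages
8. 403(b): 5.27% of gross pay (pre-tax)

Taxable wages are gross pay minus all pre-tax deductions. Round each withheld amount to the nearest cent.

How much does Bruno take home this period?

$1,685.48

403(b): $2,459.75 × 0.0527 = $129.63
Taxable wages = $2,459.75 − $129.63 = $2,330.12
City income tax: $2,330.12 × 0.017 = $39.61
State income tax: $2,330.12 × 0.075 = $174.76
Paid family leave insurance: $2,459.75 × 0.011 = $27.06
State disability insurance: $2,459.75 × 0.0046 = $11.31
AD&D insurance premium: $231.16
Gym membership: $35.54
Union dues: $2,459.75 × 0.0509 = $125.20
Total deductions = $129.63 + $39.61 + $174.76 + $27.06 + $11.31 + $231.16 + $35.54 + $125.20 = $774.27
Net pay = $2,459.75 − $774.27 = $1,685.48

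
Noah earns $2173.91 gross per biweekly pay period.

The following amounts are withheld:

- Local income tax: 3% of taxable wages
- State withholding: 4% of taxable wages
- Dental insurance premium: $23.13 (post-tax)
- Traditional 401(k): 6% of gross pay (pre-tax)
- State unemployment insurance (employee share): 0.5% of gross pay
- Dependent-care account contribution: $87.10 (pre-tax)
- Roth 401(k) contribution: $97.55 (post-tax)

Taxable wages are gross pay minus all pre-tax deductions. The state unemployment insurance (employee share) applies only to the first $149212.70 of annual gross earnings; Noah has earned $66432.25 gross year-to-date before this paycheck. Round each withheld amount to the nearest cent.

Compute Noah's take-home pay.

Dependent-care account contribution: $87.10
Traditional 401(k): $2173.91 × 0.06 = $130.43
Pre-tax total = $87.10 + $130.43 = $217.53
Taxable wages = $2173.91 − $217.53 = $1956.38
Local income tax: $1956.38 × 0.03 = $58.69
State withholding: $1956.38 × 0.04 = $78.26
State unemployment insurance (employee share): cap not yet reached, full $2173.91 is subject → $2173.91 × 0.005 = $10.87
Dental insurance premium: $23.13
Roth 401(k) contribution: $97.55
Total deductions = $87.10 + $130.43 + $58.69 + $78.26 + $10.87 + $23.13 + $97.55 = $486.03
Net pay = $2173.91 − $486.03 = $1687.88

$1687.88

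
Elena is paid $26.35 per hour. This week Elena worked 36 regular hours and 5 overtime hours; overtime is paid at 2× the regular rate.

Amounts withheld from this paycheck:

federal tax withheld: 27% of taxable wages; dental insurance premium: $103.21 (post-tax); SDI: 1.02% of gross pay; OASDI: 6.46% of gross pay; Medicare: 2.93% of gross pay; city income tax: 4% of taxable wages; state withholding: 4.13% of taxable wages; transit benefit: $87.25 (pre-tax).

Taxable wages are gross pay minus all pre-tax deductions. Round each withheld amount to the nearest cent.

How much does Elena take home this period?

Regular pay: 36 × $26.35 = $948.60
Overtime pay: 5 × $26.35 × 2 = $263.50
Gross pay = $948.60 + $263.50 = $1,212.10
Transit benefit: $87.25
Taxable wages = $1,212.10 − $87.25 = $1,124.85
State withholding: $1,124.85 × 0.0413 = $46.46
Federal tax withheld: $1,124.85 × 0.27 = $303.71
City income tax: $1,124.85 × 0.04 = $44.99
SDI: $1,212.10 × 0.0102 = $12.36
Medicare: $1,212.10 × 0.0293 = $35.51
OASDI: $1,212.10 × 0.0646 = $78.30
Dental insurance premium: $103.21
Total deductions = $87.25 + $46.46 + $303.71 + $44.99 + $12.36 + $35.51 + $78.30 + $103.21 = $711.79
Net pay = $1,212.10 − $711.79 = $500.31

$500.31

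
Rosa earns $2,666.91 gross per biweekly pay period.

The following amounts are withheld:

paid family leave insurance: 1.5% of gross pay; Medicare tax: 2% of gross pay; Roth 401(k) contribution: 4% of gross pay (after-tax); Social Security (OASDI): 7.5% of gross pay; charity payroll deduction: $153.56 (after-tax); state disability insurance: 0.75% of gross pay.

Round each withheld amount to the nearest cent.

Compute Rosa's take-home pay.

$2,093.31

State disability insurance: $2,666.91 × 0.0075 = $20.00
Social Security (OASDI): $2,666.91 × 0.075 = $200.02
Medicare tax: $2,666.91 × 0.02 = $53.34
Paid family leave insurance: $2,666.91 × 0.015 = $40.00
Charity payroll deduction: $153.56
Roth 401(k) contribution: $2,666.91 × 0.04 = $106.68
Total deductions = $20.00 + $200.02 + $53.34 + $40.00 + $153.56 + $106.68 = $573.60
Net pay = $2,666.91 − $573.60 = $2,093.31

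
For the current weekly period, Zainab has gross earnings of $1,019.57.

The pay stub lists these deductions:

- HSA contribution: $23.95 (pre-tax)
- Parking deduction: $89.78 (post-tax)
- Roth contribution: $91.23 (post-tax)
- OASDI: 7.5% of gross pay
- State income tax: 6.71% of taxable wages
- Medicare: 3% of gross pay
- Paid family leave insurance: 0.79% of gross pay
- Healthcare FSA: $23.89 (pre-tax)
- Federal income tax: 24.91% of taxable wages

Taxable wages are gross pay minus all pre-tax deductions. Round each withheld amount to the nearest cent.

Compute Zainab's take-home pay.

Healthcare FSA: $23.89
HSA contribution: $23.95
Pre-tax total = $23.89 + $23.95 = $47.84
Taxable wages = $1,019.57 − $47.84 = $971.73
Federal income tax: $971.73 × 0.2491 = $242.06
State income tax: $971.73 × 0.0671 = $65.20
Medicare: $1,019.57 × 0.03 = $30.59
OASDI: $1,019.57 × 0.075 = $76.47
Paid family leave insurance: $1,019.57 × 0.0079 = $8.05
Parking deduction: $89.78
Roth contribution: $91.23
Total deductions = $23.89 + $23.95 + $242.06 + $65.20 + $30.59 + $76.47 + $8.05 + $89.78 + $91.23 = $651.22
Net pay = $1,019.57 − $651.22 = $368.35

$368.35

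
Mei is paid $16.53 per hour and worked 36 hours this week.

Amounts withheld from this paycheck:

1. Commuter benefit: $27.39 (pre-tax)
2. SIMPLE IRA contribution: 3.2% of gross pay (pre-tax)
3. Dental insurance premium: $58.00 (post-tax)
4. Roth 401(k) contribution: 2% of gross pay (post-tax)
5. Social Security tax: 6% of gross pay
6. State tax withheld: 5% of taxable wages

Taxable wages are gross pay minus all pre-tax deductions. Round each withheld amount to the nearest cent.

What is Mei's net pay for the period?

$415.62

Gross pay: 36 × $16.53 = $595.08
SIMPLE IRA contribution: $595.08 × 0.032 = $19.04
Commuter benefit: $27.39
Pre-tax total = $19.04 + $27.39 = $46.43
Taxable wages = $595.08 − $46.43 = $548.65
State tax withheld: $548.65 × 0.05 = $27.43
Social Security tax: $595.08 × 0.06 = $35.70
Roth 401(k) contribution: $595.08 × 0.02 = $11.90
Dental insurance premium: $58.00
Total deductions = $19.04 + $27.39 + $27.43 + $35.70 + $11.90 + $58.00 = $179.46
Net pay = $595.08 − $179.46 = $415.62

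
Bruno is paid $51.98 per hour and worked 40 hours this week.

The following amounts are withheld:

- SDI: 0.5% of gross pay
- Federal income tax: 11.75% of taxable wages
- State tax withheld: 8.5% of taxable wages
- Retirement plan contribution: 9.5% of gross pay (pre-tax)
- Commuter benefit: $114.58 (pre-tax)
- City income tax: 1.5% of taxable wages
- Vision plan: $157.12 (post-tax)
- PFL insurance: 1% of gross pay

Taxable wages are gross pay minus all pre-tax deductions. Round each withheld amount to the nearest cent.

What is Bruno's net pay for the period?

Gross pay: 40 × $51.98 = $2079.20
Commuter benefit: $114.58
Retirement plan contribution: $2079.20 × 0.095 = $197.52
Pre-tax total = $114.58 + $197.52 = $312.10
Taxable wages = $2079.20 − $312.10 = $1767.10
City income tax: $1767.10 × 0.015 = $26.51
State tax withheld: $1767.10 × 0.085 = $150.20
Federal income tax: $1767.10 × 0.1175 = $207.63
SDI: $2079.20 × 0.005 = $10.40
PFL insurance: $2079.20 × 0.01 = $20.79
Vision plan: $157.12
Total deductions = $114.58 + $197.52 + $26.51 + $150.20 + $207.63 + $10.40 + $20.79 + $157.12 = $884.75
Net pay = $2079.20 − $884.75 = $1194.45

$1194.45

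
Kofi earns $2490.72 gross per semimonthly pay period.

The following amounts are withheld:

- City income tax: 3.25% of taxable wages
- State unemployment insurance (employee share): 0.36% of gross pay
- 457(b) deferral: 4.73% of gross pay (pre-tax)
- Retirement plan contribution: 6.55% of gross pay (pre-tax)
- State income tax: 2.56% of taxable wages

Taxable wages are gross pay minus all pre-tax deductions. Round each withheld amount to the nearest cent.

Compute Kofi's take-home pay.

Retirement plan contribution: $2490.72 × 0.0655 = $163.14
457(b) deferral: $2490.72 × 0.0473 = $117.81
Pre-tax total = $163.14 + $117.81 = $280.95
Taxable wages = $2490.72 − $280.95 = $2209.77
City income tax: $2209.77 × 0.0325 = $71.82
State income tax: $2209.77 × 0.0256 = $56.57
State unemployment insurance (employee share): $2490.72 × 0.0036 = $8.97
Total deductions = $163.14 + $117.81 + $71.82 + $56.57 + $8.97 = $418.31
Net pay = $2490.72 − $418.31 = $2072.41

$2072.41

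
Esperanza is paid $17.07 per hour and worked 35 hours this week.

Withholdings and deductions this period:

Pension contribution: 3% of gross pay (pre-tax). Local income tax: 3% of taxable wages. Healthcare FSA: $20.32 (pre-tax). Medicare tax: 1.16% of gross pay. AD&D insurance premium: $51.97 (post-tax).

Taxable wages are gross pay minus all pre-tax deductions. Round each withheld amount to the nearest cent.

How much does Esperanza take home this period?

Gross pay: 35 × $17.07 = $597.45
Pension contribution: $597.45 × 0.03 = $17.92
Healthcare FSA: $20.32
Pre-tax total = $17.92 + $20.32 = $38.24
Taxable wages = $597.45 − $38.24 = $559.21
Local income tax: $559.21 × 0.03 = $16.78
Medicare tax: $597.45 × 0.0116 = $6.93
AD&D insurance premium: $51.97
Total deductions = $17.92 + $20.32 + $16.78 + $6.93 + $51.97 = $113.92
Net pay = $597.45 − $113.92 = $483.53

$483.53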